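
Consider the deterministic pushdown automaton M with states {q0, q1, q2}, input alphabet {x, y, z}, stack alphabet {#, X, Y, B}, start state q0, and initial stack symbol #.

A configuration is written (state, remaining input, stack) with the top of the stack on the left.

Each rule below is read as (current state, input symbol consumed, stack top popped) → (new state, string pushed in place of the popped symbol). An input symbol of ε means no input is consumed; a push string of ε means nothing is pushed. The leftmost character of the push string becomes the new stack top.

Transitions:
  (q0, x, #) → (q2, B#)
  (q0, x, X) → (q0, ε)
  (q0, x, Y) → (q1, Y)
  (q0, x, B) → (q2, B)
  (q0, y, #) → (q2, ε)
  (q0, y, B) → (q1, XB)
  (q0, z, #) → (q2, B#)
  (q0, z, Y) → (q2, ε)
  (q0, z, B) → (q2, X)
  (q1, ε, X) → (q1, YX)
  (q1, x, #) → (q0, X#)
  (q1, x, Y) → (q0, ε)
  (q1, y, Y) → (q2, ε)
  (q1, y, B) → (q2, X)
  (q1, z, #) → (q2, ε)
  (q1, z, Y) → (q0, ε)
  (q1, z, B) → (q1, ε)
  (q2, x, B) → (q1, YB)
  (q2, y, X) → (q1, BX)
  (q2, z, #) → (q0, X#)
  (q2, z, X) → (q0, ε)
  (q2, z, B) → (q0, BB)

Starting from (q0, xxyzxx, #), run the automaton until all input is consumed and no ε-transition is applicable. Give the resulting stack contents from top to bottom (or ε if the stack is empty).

YBB#

(q0, xxyzxx, #) ⊢ (q2, xyzxx, B#) ⊢ (q1, yzxx, YB#) ⊢ (q2, zxx, B#) ⊢ (q0, xx, BB#) ⊢ (q2, x, BB#) ⊢ (q1, ε, YBB#)
All input consumed in state q1 with stack YBB#.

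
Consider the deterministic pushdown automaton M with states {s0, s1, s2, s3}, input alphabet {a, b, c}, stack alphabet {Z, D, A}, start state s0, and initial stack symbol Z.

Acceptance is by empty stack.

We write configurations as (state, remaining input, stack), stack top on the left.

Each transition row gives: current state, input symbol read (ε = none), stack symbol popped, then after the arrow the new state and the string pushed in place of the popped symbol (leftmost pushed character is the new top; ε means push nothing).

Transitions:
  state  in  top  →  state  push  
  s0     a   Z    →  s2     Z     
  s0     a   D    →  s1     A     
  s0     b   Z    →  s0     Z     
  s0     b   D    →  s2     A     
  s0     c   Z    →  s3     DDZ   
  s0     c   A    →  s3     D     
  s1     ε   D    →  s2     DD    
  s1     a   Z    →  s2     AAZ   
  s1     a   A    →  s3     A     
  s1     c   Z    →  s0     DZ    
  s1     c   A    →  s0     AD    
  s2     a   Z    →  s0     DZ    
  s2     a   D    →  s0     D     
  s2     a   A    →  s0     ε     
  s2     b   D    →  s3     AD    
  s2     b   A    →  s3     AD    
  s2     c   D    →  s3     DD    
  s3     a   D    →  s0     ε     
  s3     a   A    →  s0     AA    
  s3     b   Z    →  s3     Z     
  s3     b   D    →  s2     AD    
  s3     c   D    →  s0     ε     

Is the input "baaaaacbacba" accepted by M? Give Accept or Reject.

Reject

(s0, baaaaacbacba, Z) ⊢ (s0, aaaaacbacba, Z) ⊢ (s2, aaaacbacba, Z) ⊢ (s0, aaacbacba, DZ) ⊢ (s1, aacbacba, AZ) ⊢ (s3, acbacba, AZ) ⊢ (s0, cbacba, AAZ) ⊢ (s3, bacba, DAZ) ⊢ (s2, acba, ADAZ) ⊢ (s0, cba, DAZ)
No transition applies at (s0, cba, DAZ); input not fully consumed.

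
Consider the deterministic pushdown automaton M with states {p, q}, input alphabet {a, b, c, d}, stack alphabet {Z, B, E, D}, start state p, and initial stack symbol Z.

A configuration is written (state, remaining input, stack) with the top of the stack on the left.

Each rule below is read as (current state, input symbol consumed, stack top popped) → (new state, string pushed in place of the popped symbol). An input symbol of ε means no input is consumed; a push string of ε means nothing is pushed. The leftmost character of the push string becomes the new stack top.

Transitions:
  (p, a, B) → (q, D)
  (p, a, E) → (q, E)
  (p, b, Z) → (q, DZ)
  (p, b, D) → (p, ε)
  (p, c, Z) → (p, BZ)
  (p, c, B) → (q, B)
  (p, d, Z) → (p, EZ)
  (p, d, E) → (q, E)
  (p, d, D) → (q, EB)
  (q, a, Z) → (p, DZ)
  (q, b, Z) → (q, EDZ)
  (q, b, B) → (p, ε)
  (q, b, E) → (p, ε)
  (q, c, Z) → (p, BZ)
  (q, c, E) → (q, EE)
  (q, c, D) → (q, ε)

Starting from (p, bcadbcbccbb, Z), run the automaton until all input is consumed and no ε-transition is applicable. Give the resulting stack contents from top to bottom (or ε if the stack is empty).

(p, bcadbcbccbb, Z) ⊢ (q, cadbcbccbb, DZ) ⊢ (q, adbcbccbb, Z) ⊢ (p, dbcbccbb, DZ) ⊢ (q, bcbccbb, EBZ) ⊢ (p, cbccbb, BZ) ⊢ (q, bccbb, BZ) ⊢ (p, ccbb, Z) ⊢ (p, cbb, BZ) ⊢ (q, bb, BZ) ⊢ (p, b, Z) ⊢ (q, ε, DZ)
All input consumed in state q with stack DZ.

DZ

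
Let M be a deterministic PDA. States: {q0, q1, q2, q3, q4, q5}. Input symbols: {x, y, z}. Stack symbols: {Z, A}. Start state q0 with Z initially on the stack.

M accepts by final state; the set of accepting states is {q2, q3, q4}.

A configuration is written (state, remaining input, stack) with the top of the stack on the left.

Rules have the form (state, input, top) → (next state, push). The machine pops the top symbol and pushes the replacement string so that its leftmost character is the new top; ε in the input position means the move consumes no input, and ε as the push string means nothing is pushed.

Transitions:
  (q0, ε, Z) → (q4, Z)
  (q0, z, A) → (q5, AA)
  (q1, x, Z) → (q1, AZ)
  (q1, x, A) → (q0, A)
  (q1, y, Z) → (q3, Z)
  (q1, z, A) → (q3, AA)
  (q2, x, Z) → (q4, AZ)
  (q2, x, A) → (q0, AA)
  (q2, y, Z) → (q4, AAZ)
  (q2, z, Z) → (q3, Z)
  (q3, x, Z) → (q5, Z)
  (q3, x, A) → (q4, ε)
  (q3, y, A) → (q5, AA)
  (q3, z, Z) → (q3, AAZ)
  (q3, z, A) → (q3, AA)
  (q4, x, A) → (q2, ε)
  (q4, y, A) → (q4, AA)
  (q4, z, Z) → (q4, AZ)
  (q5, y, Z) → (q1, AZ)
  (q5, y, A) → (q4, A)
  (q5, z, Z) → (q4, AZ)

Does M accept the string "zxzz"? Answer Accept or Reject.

(q0, zxzz, Z)
  ε-move, top Z: go to q4, push Z → (q4, zxzz, Z)
  read z, top Z: go to q4, push AZ → (q4, xzz, AZ)
  read x, top A: go to q2, push ε → (q2, zz, Z)
  read z, top Z: go to q3, push Z → (q3, z, Z)
  read z, top Z: go to q3, push AAZ → (q3, ε, AAZ)
All input consumed; state q3 ∈ F.

Accept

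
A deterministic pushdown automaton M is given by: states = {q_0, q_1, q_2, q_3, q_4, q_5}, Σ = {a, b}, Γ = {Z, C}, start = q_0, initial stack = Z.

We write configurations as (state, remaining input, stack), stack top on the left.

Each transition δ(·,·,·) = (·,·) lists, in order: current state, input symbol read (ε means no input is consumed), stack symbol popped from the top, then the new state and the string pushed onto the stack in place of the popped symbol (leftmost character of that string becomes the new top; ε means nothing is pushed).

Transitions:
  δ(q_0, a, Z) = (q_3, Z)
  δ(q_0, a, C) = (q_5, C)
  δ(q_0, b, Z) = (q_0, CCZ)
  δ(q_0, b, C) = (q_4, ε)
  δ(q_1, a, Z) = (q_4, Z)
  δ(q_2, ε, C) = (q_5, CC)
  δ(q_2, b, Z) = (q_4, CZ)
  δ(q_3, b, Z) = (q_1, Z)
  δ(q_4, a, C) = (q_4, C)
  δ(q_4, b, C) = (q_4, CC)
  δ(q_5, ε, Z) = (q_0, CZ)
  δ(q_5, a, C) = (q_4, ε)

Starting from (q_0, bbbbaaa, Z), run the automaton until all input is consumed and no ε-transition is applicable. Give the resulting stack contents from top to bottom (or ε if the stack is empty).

CCCZ

(q_0, bbbbaaa, Z) ⊢ (q_0, bbbaaa, CCZ) ⊢ (q_4, bbaaa, CZ) ⊢ (q_4, baaa, CCZ) ⊢ (q_4, aaa, CCCZ) ⊢ (q_4, aa, CCCZ) ⊢ (q_4, a, CCCZ) ⊢ (q_4, ε, CCCZ)
All input consumed in state q_4 with stack CCCZ.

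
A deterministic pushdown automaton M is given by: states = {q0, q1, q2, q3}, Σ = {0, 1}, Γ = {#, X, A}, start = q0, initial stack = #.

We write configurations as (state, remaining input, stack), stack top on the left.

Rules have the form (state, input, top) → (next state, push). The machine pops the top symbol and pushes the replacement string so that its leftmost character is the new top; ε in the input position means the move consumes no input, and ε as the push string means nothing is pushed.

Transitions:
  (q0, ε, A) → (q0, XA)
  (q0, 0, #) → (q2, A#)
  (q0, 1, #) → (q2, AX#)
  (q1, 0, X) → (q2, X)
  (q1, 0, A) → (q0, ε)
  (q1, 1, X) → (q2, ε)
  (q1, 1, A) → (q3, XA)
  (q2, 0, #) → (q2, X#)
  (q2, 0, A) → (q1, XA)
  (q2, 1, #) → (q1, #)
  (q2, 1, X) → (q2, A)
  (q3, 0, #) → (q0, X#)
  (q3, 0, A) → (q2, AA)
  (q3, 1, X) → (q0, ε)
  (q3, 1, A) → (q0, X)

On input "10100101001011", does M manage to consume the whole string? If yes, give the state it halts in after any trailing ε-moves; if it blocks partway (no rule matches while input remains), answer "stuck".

(q0, 10100101001011, #)
  read 1, top #: go to q2, push AX# → (q2, 0100101001011, AX#)
  read 0, top A: go to q1, push XA → (q1, 100101001011, XAX#)
  read 1, top X: go to q2, push ε → (q2, 00101001011, AX#)
  read 0, top A: go to q1, push XA → (q1, 0101001011, XAX#)
  read 0, top X: go to q2, push X → (q2, 101001011, XAX#)
  read 1, top X: go to q2, push A → (q2, 01001011, AAX#)
  read 0, top A: go to q1, push XA → (q1, 1001011, XAAX#)
  read 1, top X: go to q2, push ε → (q2, 001011, AAX#)
  read 0, top A: go to q1, push XA → (q1, 01011, XAAX#)
  read 0, top X: go to q2, push X → (q2, 1011, XAAX#)
  read 1, top X: go to q2, push A → (q2, 011, AAAX#)
  read 0, top A: go to q1, push XA → (q1, 11, XAAAX#)
  read 1, top X: go to q2, push ε → (q2, 1, AAAX#)
No transition for (q2, 1, top A); M blocks with input 1 remaining.

stuck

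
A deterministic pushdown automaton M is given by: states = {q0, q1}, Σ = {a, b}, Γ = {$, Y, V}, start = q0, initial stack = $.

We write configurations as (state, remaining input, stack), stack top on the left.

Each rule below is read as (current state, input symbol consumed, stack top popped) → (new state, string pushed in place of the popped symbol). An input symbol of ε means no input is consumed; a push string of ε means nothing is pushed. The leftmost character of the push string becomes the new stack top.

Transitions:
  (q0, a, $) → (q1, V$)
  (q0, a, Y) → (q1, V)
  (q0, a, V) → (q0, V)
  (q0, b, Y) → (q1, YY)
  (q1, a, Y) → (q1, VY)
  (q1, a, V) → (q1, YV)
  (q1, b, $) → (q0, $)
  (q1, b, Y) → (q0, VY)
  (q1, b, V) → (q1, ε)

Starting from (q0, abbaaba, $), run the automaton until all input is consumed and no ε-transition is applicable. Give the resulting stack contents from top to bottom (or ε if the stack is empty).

VYV$

(q0, abbaaba, $)
  read a, top $: go to q1, push V$ → (q1, bbaaba, V$)
  read b, top V: go to q1, push ε → (q1, baaba, $)
  read b, top $: go to q0, push $ → (q0, aaba, $)
  read a, top $: go to q1, push V$ → (q1, aba, V$)
  read a, top V: go to q1, push YV → (q1, ba, YV$)
  read b, top Y: go to q0, push VY → (q0, a, VYV$)
  read a, top V: go to q0, push V → (q0, ε, VYV$)
All input consumed in state q0 with stack VYV$.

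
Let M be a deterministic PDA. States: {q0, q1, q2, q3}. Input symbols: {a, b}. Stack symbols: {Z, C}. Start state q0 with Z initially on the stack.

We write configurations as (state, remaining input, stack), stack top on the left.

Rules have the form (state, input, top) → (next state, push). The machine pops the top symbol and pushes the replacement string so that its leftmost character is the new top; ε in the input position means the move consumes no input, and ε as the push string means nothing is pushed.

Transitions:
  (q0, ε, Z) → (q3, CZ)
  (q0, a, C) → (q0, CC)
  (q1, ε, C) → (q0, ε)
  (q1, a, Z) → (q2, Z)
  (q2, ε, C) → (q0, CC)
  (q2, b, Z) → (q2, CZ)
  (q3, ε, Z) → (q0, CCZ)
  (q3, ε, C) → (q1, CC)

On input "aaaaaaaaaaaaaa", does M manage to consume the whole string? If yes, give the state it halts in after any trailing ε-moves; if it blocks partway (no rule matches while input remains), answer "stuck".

q0

(q0, aaaaaaaaaaaaaa, Z)
  ε-move, top Z: go to q3, push CZ → (q3, aaaaaaaaaaaaaa, CZ)
  ε-move, top C: go to q1, push CC → (q1, aaaaaaaaaaaaaa, CCZ)
  ε-move, top C: go to q0, push ε → (q0, aaaaaaaaaaaaaa, CZ)
  read a, top C: go to q0, push CC → (q0, aaaaaaaaaaaaa, CCZ)
  read a, top C: go to q0, push CC → (q0, aaaaaaaaaaaa, CCCZ)
  read a, top C: go to q0, push CC → (q0, aaaaaaaaaaa, CCCCZ)
  read a, top C: go to q0, push CC → (q0, aaaaaaaaaa, CCCCCZ)
  read a, top C: go to q0, push CC → (q0, aaaaaaaaa, CCCCCCZ)
  read a, top C: go to q0, push CC → (q0, aaaaaaaa, CCCCCCCZ)
  read a, top C: go to q0, push CC → (q0, aaaaaaa, CCCCCCCCZ)
  read a, top C: go to q0, push CC → (q0, aaaaaa, CCCCCCCCCZ)
  read a, top C: go to q0, push CC → (q0, aaaaa, CCCCCCCCCCZ)
  read a, top C: go to q0, push CC → (q0, aaaa, CCCCCCCCCCCZ)
  read a, top C: go to q0, push CC → (q0, aaa, CCCCCCCCCCCCZ)
  read a, top C: go to q0, push CC → (q0, aa, CCCCCCCCCCCCCZ)
  read a, top C: go to q0, push CC → (q0, a, CCCCCCCCCCCCCCZ)
  read a, top C: go to q0, push CC → (q0, ε, CCCCCCCCCCCCCCCZ)
All input consumed; M is in state q0.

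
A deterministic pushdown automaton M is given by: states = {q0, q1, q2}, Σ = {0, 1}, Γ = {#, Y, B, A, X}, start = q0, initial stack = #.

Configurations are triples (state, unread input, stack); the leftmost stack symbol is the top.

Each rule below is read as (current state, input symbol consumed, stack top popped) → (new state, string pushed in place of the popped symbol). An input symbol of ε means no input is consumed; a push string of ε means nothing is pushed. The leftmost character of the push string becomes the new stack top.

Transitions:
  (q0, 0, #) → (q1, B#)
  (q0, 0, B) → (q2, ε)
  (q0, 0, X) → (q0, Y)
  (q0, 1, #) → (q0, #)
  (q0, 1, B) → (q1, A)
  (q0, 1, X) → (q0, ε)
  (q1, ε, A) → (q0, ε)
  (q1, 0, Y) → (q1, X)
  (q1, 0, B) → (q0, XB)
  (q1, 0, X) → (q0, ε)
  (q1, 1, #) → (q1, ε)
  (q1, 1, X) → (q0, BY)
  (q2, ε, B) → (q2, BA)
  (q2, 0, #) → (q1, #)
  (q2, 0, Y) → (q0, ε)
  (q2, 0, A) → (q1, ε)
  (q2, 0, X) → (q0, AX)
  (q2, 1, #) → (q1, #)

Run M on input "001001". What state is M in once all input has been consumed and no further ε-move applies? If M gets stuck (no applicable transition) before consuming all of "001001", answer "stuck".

q1

(q0, 001001, #)
  read 0, top #: go to q1, push B# → (q1, 01001, B#)
  read 0, top B: go to q0, push XB → (q0, 1001, XB#)
  read 1, top X: go to q0, push ε → (q0, 001, B#)
  read 0, top B: go to q2, push ε → (q2, 01, #)
  read 0, top #: go to q1, push # → (q1, 1, #)
  read 1, top #: go to q1, push ε → (q1, ε, ε)
All input consumed; M is in state q1.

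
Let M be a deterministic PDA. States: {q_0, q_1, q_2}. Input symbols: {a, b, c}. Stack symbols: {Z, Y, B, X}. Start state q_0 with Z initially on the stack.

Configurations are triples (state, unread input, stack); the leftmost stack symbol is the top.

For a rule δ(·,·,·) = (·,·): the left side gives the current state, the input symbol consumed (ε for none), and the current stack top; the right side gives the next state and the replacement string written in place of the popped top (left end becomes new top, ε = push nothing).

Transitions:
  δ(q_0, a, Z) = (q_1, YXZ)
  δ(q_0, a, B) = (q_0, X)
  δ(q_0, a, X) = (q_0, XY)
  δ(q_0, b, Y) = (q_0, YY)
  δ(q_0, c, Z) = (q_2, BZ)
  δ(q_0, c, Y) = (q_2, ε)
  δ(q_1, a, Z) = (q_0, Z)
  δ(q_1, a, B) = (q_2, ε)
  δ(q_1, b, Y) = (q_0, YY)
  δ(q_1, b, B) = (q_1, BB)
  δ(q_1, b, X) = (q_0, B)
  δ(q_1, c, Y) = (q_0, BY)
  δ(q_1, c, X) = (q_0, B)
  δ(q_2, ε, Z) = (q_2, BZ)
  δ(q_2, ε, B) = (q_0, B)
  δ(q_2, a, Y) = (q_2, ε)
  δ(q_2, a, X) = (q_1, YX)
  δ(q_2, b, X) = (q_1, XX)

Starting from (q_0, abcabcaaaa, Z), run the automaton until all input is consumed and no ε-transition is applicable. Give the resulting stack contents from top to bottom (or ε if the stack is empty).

(q_0, abcabcaaaa, Z)
  read a, top Z: go to q_1, push YXZ → (q_1, bcabcaaaa, YXZ)
  read b, top Y: go to q_0, push YY → (q_0, cabcaaaa, YYXZ)
  read c, top Y: go to q_2, push ε → (q_2, abcaaaa, YXZ)
  read a, top Y: go to q_2, push ε → (q_2, bcaaaa, XZ)
  read b, top X: go to q_1, push XX → (q_1, caaaa, XXZ)
  read c, top X: go to q_0, push B → (q_0, aaaa, BXZ)
  read a, top B: go to q_0, push X → (q_0, aaa, XXZ)
  read a, top X: go to q_0, push XY → (q_0, aa, XYXZ)
  read a, top X: go to q_0, push XY → (q_0, a, XYYXZ)
  read a, top X: go to q_0, push XY → (q_0, ε, XYYYXZ)
All input consumed in state q_0 with stack XYYYXZ.

XYYYXZ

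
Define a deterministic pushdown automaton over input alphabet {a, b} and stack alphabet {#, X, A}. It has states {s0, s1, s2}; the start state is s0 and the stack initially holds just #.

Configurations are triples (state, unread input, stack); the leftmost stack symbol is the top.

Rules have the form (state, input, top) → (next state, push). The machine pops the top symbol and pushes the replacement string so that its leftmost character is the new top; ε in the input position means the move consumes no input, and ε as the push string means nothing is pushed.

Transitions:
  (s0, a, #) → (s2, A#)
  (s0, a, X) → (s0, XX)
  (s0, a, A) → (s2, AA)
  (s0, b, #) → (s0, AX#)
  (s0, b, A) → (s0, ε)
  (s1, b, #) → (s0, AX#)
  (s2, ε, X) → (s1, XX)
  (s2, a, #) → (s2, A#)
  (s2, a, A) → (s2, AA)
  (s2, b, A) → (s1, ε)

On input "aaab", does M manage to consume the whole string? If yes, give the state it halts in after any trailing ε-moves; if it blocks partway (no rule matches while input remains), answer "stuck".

(s0, aaab, #)
  read a, top #: go to s2, push A# → (s2, aab, A#)
  read a, top A: go to s2, push AA → (s2, ab, AA#)
  read a, top A: go to s2, push AA → (s2, b, AAA#)
  read b, top A: go to s1, push ε → (s1, ε, AA#)
All input consumed; M is in state s1.

s1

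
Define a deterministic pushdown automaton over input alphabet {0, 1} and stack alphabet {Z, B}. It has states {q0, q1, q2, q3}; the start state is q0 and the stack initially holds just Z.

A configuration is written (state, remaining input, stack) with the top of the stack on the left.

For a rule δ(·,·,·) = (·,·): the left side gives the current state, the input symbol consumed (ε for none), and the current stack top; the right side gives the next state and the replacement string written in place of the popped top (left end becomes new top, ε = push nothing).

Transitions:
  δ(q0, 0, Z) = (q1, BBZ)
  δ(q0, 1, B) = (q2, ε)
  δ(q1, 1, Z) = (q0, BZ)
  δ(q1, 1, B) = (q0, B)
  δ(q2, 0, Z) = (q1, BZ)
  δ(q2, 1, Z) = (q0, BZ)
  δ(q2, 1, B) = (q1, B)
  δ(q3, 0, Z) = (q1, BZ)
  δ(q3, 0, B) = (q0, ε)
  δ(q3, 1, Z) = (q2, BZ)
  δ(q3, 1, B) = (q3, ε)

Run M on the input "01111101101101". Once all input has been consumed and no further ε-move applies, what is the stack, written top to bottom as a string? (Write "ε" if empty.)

(q0, 01111101101101, Z) ⊢ (q1, 1111101101101, BBZ) ⊢ (q0, 111101101101, BBZ) ⊢ (q2, 11101101101, BZ) ⊢ (q1, 1101101101, BZ) ⊢ (q0, 101101101, BZ) ⊢ (q2, 01101101, Z) ⊢ (q1, 1101101, BZ) ⊢ (q0, 101101, BZ) ⊢ (q2, 01101, Z) ⊢ (q1, 1101, BZ) ⊢ (q0, 101, BZ) ⊢ (q2, 01, Z) ⊢ (q1, 1, BZ) ⊢ (q0, ε, BZ)
All input consumed in state q0 with stack BZ.

BZ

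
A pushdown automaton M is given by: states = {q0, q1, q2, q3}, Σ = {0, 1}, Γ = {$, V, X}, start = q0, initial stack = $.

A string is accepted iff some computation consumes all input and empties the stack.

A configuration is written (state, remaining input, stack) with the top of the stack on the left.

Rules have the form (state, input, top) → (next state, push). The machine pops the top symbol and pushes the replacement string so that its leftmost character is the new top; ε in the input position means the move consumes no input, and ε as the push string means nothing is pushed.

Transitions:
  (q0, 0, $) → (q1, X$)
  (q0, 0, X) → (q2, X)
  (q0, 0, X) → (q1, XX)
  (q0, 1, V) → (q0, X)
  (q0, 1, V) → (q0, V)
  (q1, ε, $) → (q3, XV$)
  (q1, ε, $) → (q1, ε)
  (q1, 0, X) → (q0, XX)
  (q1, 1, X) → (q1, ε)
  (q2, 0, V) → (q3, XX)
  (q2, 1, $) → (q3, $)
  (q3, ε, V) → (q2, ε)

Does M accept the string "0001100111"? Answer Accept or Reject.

One accepting computation: (q0, 0001100111, $) ⊢ (q1, 001100111, X$) ⊢ (q0, 01100111, XX$) ⊢ (q1, 1100111, XXX$) ⊢ (q1, 100111, XX$) ⊢ (q1, 00111, X$) ⊢ (q0, 0111, XX$) ⊢ (q1, 111, XXX$) ⊢ (q1, 11, XX$) ⊢ (q1, 1, X$) ⊢ (q1, ε, $) ⊢ (q1, ε, ε)
All input consumed and the stack is empty.

Accept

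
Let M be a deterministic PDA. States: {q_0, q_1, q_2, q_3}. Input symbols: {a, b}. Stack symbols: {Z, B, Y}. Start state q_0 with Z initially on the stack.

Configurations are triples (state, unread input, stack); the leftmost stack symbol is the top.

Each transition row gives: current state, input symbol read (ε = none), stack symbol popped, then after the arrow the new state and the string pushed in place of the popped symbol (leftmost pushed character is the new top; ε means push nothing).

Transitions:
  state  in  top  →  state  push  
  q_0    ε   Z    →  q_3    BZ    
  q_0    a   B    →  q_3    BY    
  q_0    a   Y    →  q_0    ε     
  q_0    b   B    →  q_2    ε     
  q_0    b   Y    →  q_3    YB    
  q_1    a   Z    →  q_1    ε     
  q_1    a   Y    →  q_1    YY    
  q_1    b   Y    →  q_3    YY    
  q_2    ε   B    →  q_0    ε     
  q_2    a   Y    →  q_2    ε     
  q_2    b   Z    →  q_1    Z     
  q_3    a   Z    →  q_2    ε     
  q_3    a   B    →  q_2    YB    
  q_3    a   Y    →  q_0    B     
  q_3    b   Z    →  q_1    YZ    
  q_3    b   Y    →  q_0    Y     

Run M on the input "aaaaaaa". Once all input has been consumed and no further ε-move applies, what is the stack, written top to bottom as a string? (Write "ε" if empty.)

(q_0, aaaaaaa, Z)
  ε-move, top Z: go to q_3, push BZ → (q_3, aaaaaaa, BZ)
  read a, top B: go to q_2, push YB → (q_2, aaaaaa, YBZ)
  read a, top Y: go to q_2, push ε → (q_2, aaaaa, BZ)
  ε-move, top B: go to q_0, push ε → (q_0, aaaaa, Z)
  ε-move, top Z: go to q_3, push BZ → (q_3, aaaaa, BZ)
  read a, top B: go to q_2, push YB → (q_2, aaaa, YBZ)
  read a, top Y: go to q_2, push ε → (q_2, aaa, BZ)
  ε-move, top B: go to q_0, push ε → (q_0, aaa, Z)
  ε-move, top Z: go to q_3, push BZ → (q_3, aaa, BZ)
  read a, top B: go to q_2, push YB → (q_2, aa, YBZ)
  read a, top Y: go to q_2, push ε → (q_2, a, BZ)
  ε-move, top B: go to q_0, push ε → (q_0, a, Z)
  ε-move, top Z: go to q_3, push BZ → (q_3, a, BZ)
  read a, top B: go to q_2, push YB → (q_2, ε, YBZ)
All input consumed in state q_2 with stack YBZ.

YBZ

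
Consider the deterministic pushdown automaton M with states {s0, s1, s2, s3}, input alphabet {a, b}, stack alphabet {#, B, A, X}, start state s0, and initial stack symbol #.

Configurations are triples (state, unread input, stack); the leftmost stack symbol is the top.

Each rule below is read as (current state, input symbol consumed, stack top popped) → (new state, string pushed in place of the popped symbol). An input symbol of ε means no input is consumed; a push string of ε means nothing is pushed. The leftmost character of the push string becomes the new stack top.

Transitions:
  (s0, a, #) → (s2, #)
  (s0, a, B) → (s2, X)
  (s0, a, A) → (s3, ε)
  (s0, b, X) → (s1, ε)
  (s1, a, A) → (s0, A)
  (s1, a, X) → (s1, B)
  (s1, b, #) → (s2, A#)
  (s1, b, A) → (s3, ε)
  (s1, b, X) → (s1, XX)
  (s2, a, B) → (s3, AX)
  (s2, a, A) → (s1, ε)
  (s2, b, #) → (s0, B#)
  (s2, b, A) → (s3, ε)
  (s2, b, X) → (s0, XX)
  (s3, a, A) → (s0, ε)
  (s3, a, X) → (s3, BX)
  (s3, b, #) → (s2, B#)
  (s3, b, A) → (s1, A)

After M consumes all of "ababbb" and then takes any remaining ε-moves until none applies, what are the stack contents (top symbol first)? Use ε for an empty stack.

XX#

(s0, ababbb, #)
  read a, top #: go to s2, push # → (s2, babbb, #)
  read b, top #: go to s0, push B# → (s0, abbb, B#)
  read a, top B: go to s2, push X → (s2, bbb, X#)
  read b, top X: go to s0, push XX → (s0, bb, XX#)
  read b, top X: go to s1, push ε → (s1, b, X#)
  read b, top X: go to s1, push XX → (s1, ε, XX#)
All input consumed in state s1 with stack XX#.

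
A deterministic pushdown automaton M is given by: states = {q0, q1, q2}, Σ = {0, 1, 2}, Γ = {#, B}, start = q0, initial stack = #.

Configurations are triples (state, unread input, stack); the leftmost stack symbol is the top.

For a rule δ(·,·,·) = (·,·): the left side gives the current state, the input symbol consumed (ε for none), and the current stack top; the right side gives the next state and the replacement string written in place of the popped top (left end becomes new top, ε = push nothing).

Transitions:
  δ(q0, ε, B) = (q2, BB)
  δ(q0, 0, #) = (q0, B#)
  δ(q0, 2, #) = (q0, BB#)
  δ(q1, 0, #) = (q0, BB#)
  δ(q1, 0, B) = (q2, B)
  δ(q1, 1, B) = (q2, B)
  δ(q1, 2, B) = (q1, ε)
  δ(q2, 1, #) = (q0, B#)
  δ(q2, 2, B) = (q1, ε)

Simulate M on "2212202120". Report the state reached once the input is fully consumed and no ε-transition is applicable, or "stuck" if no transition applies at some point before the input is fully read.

(q0, 2212202120, #) ⊢ (q0, 212202120, BB#) ⊢ (q2, 212202120, BBB#) ⊢ (q1, 12202120, BB#) ⊢ (q2, 2202120, BB#) ⊢ (q1, 202120, B#) ⊢ (q1, 02120, #) ⊢ (q0, 2120, BB#) ⊢ (q2, 2120, BBB#) ⊢ (q1, 120, BB#) ⊢ (q2, 20, BB#) ⊢ (q1, 0, B#) ⊢ (q2, ε, B#)
All input consumed; M is in state q2.

q2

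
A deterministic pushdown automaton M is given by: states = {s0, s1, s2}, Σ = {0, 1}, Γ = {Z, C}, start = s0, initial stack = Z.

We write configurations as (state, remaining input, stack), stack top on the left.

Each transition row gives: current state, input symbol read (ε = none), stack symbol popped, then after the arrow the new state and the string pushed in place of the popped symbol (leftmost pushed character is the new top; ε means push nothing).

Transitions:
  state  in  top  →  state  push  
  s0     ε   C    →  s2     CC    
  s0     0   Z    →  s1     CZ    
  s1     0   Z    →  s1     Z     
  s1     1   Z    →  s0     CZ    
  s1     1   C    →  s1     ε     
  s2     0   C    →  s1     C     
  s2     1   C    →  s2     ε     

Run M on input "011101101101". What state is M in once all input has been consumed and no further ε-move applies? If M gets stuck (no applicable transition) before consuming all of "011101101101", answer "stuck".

s2

(s0, 011101101101, Z)
  read 0, top Z: go to s1, push CZ → (s1, 11101101101, CZ)
  read 1, top C: go to s1, push ε → (s1, 1101101101, Z)
  read 1, top Z: go to s0, push CZ → (s0, 101101101, CZ)
  ε-move, top C: go to s2, push CC → (s2, 101101101, CCZ)
  read 1, top C: go to s2, push ε → (s2, 01101101, CZ)
  read 0, top C: go to s1, push C → (s1, 1101101, CZ)
  read 1, top C: go to s1, push ε → (s1, 101101, Z)
  read 1, top Z: go to s0, push CZ → (s0, 01101, CZ)
  ε-move, top C: go to s2, push CC → (s2, 01101, CCZ)
  read 0, top C: go to s1, push C → (s1, 1101, CCZ)
  read 1, top C: go to s1, push ε → (s1, 101, CZ)
  read 1, top C: go to s1, push ε → (s1, 01, Z)
  read 0, top Z: go to s1, push Z → (s1, 1, Z)
  read 1, top Z: go to s0, push CZ → (s0, ε, CZ)
  ε-move, top C: go to s2, push CC → (s2, ε, CCZ)
All input consumed; M is in state s2.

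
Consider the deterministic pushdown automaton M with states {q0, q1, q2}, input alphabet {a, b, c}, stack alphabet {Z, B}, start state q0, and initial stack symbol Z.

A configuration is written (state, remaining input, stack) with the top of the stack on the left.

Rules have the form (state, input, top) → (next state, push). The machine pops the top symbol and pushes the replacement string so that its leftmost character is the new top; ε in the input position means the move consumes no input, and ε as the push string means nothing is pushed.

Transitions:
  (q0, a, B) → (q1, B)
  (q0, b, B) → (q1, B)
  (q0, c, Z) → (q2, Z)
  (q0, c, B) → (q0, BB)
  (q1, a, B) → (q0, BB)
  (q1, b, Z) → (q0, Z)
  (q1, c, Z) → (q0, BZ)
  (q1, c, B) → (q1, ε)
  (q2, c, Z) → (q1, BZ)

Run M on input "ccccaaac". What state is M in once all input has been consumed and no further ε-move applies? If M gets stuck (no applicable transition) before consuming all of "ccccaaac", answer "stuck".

(q0, ccccaaac, Z) ⊢ (q2, cccaaac, Z) ⊢ (q1, ccaaac, BZ) ⊢ (q1, caaac, Z) ⊢ (q0, aaac, BZ) ⊢ (q1, aac, BZ) ⊢ (q0, ac, BBZ) ⊢ (q1, c, BBZ) ⊢ (q1, ε, BZ)
All input consumed; M is in state q1.

q1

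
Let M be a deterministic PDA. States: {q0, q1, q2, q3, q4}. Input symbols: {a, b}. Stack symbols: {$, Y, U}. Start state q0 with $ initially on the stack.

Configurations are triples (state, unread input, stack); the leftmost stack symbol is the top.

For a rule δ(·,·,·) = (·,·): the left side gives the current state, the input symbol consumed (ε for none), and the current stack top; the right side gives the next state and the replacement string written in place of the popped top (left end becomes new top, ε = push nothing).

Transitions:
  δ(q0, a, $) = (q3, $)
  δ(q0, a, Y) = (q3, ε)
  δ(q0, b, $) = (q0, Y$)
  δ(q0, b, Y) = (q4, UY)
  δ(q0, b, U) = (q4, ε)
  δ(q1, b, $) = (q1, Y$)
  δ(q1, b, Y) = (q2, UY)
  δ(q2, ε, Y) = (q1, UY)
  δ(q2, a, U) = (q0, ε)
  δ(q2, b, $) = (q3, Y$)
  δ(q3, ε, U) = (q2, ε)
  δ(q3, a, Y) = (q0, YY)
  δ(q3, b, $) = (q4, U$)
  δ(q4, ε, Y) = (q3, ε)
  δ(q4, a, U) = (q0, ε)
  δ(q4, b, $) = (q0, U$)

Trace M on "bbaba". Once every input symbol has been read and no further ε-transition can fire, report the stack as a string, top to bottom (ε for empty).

Y$

(q0, bbaba, $)
  read b, top $: go to q0, push Y$ → (q0, baba, Y$)
  read b, top Y: go to q4, push UY → (q4, aba, UY$)
  read a, top U: go to q0, push ε → (q0, ba, Y$)
  read b, top Y: go to q4, push UY → (q4, a, UY$)
  read a, top U: go to q0, push ε → (q0, ε, Y$)
All input consumed in state q0 with stack Y$.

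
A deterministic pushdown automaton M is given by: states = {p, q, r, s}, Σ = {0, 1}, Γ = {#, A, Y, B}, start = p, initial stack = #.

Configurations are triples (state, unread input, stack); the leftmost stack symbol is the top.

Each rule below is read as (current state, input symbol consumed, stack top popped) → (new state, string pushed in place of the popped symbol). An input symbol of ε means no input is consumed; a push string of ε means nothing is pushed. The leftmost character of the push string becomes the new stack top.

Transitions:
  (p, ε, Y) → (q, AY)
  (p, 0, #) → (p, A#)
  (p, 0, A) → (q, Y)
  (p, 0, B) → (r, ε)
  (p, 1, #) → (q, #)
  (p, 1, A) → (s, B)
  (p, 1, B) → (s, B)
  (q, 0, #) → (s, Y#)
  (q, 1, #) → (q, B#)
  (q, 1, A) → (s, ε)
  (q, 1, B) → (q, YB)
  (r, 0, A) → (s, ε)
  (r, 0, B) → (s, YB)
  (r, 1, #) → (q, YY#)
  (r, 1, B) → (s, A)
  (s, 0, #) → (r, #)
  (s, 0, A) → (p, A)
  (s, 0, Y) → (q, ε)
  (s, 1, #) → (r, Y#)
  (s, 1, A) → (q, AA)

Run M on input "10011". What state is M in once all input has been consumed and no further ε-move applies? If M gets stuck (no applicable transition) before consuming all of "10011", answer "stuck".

q

(p, 10011, #)
  read 1, top #: go to q, push # → (q, 0011, #)
  read 0, top #: go to s, push Y# → (s, 011, Y#)
  read 0, top Y: go to q, push ε → (q, 11, #)
  read 1, top #: go to q, push B# → (q, 1, B#)
  read 1, top B: go to q, push YB → (q, ε, YB#)
All input consumed; M is in state q.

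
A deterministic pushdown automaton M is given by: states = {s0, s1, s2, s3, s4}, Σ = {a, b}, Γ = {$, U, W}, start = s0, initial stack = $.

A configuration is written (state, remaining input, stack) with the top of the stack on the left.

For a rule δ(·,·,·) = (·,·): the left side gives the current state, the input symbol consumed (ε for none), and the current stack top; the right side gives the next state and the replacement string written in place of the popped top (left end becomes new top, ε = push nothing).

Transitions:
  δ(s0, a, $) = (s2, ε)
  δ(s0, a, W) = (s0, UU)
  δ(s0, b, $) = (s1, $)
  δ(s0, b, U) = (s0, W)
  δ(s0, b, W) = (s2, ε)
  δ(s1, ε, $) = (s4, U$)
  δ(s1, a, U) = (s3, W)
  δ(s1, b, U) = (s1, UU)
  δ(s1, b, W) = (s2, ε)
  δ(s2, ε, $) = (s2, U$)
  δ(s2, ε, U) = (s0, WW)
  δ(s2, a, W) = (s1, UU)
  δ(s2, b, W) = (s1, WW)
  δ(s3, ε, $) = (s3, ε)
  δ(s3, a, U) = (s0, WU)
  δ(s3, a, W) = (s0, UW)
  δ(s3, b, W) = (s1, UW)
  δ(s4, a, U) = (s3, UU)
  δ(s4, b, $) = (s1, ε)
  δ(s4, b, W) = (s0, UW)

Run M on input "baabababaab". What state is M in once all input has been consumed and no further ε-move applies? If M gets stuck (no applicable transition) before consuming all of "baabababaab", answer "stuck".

stuck

(s0, baabababaab, $)
  read b, top $: go to s1, push $ → (s1, aabababaab, $)
  ε-move, top $: go to s4, push U$ → (s4, aabababaab, U$)
  read a, top U: go to s3, push UU → (s3, abababaab, UU$)
  read a, top U: go to s0, push WU → (s0, bababaab, WUU$)
  read b, top W: go to s2, push ε → (s2, ababaab, UU$)
  ε-move, top U: go to s0, push WW → (s0, ababaab, WWU$)
  read a, top W: go to s0, push UU → (s0, babaab, UUWU$)
  read b, top U: go to s0, push W → (s0, abaab, WUWU$)
  read a, top W: go to s0, push UU → (s0, baab, UUUWU$)
  read b, top U: go to s0, push W → (s0, aab, WUUWU$)
  read a, top W: go to s0, push UU → (s0, ab, UUUUWU$)
No transition for (s0, a, top U); M blocks with input ab remaining.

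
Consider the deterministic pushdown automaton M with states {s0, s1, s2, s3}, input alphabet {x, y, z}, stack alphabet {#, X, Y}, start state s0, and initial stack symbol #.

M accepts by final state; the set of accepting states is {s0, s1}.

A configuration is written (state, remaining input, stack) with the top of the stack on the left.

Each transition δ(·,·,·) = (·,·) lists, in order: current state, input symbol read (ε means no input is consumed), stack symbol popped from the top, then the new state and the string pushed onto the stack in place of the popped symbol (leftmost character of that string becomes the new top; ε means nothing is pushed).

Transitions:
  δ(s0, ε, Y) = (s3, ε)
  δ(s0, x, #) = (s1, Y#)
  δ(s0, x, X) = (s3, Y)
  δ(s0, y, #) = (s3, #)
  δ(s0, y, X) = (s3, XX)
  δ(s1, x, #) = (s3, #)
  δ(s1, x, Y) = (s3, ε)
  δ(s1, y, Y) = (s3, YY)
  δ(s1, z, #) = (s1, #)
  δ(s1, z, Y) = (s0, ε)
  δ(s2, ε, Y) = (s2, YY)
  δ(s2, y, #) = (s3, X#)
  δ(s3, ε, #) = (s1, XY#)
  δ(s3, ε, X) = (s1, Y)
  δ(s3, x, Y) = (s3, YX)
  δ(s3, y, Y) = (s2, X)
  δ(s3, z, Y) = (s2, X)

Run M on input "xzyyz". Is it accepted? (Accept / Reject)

Reject

(s0, xzyyz, #)
  read x, top #: go to s1, push Y# → (s1, zyyz, Y#)
  read z, top Y: go to s0, push ε → (s0, yyz, #)
  read y, top #: go to s3, push # → (s3, yz, #)
  ε-move, top #: go to s1, push XY# → (s1, yz, XY#)
No transition applies at (s1, yz, XY#); input not fully consumed.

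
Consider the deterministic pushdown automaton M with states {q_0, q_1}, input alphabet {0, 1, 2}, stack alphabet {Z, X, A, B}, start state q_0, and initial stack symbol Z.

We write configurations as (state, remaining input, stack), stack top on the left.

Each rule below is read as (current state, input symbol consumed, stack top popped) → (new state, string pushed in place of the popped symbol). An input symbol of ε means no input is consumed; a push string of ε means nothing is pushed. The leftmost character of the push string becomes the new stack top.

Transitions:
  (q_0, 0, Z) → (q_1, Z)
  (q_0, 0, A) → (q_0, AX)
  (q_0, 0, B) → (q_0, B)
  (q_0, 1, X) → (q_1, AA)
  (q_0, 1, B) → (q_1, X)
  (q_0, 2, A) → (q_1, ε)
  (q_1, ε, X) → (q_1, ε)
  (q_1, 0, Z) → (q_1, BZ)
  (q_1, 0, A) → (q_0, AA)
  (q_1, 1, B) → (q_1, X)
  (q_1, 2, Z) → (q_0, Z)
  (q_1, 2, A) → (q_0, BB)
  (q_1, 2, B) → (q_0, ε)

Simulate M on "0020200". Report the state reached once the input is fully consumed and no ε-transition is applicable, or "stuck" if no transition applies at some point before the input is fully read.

(q_0, 0020200, Z)
  read 0, top Z: go to q_1, push Z → (q_1, 020200, Z)
  read 0, top Z: go to q_1, push BZ → (q_1, 20200, BZ)
  read 2, top B: go to q_0, push ε → (q_0, 0200, Z)
  read 0, top Z: go to q_1, push Z → (q_1, 200, Z)
  read 2, top Z: go to q_0, push Z → (q_0, 00, Z)
  read 0, top Z: go to q_1, push Z → (q_1, 0, Z)
  read 0, top Z: go to q_1, push BZ → (q_1, ε, BZ)
All input consumed; M is in state q_1.

q_1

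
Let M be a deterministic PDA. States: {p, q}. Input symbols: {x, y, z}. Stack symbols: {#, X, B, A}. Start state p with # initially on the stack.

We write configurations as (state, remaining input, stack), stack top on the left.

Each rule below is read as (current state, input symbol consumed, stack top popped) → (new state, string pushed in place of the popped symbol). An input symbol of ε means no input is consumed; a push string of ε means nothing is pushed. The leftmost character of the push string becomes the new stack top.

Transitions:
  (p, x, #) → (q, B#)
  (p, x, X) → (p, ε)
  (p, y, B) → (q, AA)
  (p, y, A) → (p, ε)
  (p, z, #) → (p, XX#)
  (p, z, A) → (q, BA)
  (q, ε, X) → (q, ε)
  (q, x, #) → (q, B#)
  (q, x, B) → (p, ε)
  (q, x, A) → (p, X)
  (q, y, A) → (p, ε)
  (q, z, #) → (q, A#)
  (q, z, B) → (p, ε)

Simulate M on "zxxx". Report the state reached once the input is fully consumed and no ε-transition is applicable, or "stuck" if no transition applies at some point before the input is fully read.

q

(p, zxxx, #)
  read z, top #: go to p, push XX# → (p, xxx, XX#)
  read x, top X: go to p, push ε → (p, xx, X#)
  read x, top X: go to p, push ε → (p, x, #)
  read x, top #: go to q, push B# → (q, ε, B#)
All input consumed; M is in state q.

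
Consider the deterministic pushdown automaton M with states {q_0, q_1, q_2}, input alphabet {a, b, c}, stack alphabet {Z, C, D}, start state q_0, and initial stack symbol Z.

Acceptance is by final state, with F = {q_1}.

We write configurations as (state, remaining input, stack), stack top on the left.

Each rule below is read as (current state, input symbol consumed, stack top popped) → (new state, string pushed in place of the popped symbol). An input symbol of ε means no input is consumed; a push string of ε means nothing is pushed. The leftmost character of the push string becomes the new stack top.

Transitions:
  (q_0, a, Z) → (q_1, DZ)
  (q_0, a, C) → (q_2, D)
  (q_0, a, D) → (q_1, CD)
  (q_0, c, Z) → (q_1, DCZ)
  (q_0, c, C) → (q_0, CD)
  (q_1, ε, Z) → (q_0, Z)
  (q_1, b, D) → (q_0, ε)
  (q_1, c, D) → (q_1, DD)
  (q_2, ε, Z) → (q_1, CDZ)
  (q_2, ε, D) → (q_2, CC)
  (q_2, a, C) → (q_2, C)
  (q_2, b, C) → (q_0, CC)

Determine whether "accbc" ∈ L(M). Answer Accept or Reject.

(q_0, accbc, Z) ⊢ (q_1, ccbc, DZ) ⊢ (q_1, cbc, DDZ) ⊢ (q_1, bc, DDDZ) ⊢ (q_0, c, DDZ)
No transition applies at (q_0, c, DDZ); input not fully consumed.

Reject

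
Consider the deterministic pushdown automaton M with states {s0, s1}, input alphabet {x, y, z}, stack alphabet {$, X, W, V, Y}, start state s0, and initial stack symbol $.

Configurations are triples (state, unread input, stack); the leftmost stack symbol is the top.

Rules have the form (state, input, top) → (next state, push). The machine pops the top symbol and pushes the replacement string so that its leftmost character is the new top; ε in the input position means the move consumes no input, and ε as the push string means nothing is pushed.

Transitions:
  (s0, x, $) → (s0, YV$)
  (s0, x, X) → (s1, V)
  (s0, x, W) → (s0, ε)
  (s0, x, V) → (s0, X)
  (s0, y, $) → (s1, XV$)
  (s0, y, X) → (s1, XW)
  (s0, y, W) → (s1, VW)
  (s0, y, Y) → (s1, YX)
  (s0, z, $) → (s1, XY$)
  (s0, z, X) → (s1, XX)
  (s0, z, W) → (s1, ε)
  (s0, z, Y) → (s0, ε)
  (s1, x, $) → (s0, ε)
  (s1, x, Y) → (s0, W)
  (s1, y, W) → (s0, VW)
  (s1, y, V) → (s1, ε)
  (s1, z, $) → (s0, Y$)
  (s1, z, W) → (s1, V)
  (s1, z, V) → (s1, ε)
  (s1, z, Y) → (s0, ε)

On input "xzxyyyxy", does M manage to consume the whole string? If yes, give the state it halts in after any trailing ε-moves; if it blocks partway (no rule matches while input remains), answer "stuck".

(s0, xzxyyyxy, $)
  read x, top $: go to s0, push YV$ → (s0, zxyyyxy, YV$)
  read z, top Y: go to s0, push ε → (s0, xyyyxy, V$)
  read x, top V: go to s0, push X → (s0, yyyxy, X$)
  read y, top X: go to s1, push XW → (s1, yyxy, XW$)
No transition for (s1, y, top X); M blocks with input yyxy remaining.

stuck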